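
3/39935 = 3/39935 = 0.00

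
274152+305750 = 579902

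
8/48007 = 8/48007 = 0.00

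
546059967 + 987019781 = 1533079748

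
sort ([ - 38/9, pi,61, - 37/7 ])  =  [ - 37/7, - 38/9,pi,61 ]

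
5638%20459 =5638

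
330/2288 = 15/104 = 0.14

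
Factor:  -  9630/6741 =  - 10/7=- 2^1*5^1*7^(  -  1)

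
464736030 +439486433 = 904222463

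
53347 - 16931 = 36416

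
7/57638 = 1/8234=0.00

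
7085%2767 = 1551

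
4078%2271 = 1807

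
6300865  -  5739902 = 560963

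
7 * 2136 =14952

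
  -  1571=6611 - 8182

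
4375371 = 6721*651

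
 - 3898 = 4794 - 8692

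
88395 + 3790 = 92185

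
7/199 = 7/199=0.04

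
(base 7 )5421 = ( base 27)2h9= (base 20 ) 4G6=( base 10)1926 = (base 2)11110000110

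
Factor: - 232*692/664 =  - 2^2*29^1*83^ (-1)*173^1= - 20068/83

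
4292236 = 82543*52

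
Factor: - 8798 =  - 2^1*53^1*83^1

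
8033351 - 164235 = 7869116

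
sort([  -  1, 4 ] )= [ - 1 , 4 ]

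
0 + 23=23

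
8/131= 8/131 = 0.06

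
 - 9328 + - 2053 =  - 11381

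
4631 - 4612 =19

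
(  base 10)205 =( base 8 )315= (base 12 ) 151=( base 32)6D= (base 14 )109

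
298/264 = 1 + 17/132 = 1.13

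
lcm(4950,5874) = 440550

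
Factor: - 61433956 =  - 2^2*167^1 * 91967^1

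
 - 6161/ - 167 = 36 + 149/167=   36.89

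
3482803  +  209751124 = 213233927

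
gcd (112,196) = 28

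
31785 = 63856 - 32071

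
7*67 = 469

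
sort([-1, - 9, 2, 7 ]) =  [ - 9, - 1,2,7 ] 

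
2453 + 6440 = 8893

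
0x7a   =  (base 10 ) 122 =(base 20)62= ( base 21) 5H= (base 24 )52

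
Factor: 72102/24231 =122/41 = 2^1*41^ ( - 1 )  *61^1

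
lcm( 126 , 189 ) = 378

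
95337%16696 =11857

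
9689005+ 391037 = 10080042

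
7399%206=189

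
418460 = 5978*70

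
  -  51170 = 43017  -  94187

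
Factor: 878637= 3^1 * 292879^1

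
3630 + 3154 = 6784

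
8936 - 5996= 2940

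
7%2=1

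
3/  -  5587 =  - 3/5587 = -  0.00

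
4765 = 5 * 953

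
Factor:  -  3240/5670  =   - 4/7 = -2^2*7^( - 1 )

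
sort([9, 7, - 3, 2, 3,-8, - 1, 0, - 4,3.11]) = [ - 8,  -  4, - 3, - 1,0,  2, 3, 3.11, 7, 9]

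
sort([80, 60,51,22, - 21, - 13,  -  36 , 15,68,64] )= [-36, - 21, - 13,15,22, 51,60,64, 68, 80]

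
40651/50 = 40651/50  =  813.02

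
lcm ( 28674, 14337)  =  28674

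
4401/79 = 55 + 56/79 = 55.71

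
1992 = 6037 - 4045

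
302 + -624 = - 322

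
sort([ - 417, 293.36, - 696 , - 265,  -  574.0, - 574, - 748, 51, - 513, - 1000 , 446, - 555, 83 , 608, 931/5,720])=[ - 1000, - 748, - 696, - 574.0 , - 574, - 555, - 513,  -  417, - 265, 51, 83, 931/5, 293.36,446  ,  608,720]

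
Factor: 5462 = 2^1*2731^1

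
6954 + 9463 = 16417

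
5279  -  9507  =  -4228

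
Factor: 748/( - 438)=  - 2^1 * 3^( - 1)* 11^1*17^1*73^( - 1) = - 374/219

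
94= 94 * 1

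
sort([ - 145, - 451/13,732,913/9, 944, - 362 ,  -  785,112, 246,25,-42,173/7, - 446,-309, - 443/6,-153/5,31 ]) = [-785, - 446,-362, - 309, - 145, - 443/6,-42, -451/13, - 153/5,  173/7, 25,  31, 913/9, 112,246,732,  944]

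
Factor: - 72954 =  - 2^1 *3^3*7^1*193^1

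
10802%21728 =10802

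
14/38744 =7/19372 = 0.00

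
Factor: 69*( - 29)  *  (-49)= 98049= 3^1*7^2*23^1*29^1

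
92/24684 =23/6171 = 0.00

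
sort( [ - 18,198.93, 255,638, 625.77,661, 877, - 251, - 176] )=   [-251 ,-176, - 18,198.93, 255, 625.77, 638, 661,877] 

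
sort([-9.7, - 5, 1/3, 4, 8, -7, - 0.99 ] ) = [ - 9.7, - 7, - 5, - 0.99, 1/3, 4,  8]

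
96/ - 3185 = -1+ 3089/3185 = - 0.03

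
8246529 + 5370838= 13617367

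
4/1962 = 2/981 = 0.00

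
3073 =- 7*(  -  439 )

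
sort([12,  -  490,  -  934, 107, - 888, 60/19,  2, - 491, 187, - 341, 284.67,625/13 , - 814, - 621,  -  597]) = [ - 934, - 888, - 814, - 621, - 597, - 491, - 490, - 341, 2,60/19, 12, 625/13 , 107,187, 284.67]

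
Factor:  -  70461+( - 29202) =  - 3^1* 139^1*239^1 = -99663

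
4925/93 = 4925/93 = 52.96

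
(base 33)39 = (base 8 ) 154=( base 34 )36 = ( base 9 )130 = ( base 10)108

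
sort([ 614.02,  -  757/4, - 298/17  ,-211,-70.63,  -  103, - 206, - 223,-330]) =[ - 330, - 223, - 211, - 206, - 757/4, - 103,-70.63, - 298/17,614.02] 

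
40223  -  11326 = 28897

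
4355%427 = 85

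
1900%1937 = 1900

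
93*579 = 53847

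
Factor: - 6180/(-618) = 2^1 * 5^1 = 10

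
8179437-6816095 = 1363342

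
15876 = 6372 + 9504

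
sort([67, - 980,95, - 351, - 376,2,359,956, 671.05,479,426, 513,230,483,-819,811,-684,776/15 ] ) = [ - 980  ,  -  819,-684,-376, - 351,  2,776/15,67,95 , 230,359,426,479,483, 513,671.05, 811,956]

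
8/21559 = 8/21559 = 0.00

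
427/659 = 427/659 = 0.65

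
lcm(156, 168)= 2184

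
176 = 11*16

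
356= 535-179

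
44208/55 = 44208/55=803.78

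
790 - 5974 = - 5184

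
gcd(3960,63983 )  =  1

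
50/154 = 25/77 = 0.32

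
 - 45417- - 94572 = 49155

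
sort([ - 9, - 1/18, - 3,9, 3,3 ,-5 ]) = [ - 9,  -  5, - 3, - 1/18,3, 3,9]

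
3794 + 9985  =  13779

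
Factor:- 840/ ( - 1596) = 10/19  =  2^1*5^1*19^( - 1)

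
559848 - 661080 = -101232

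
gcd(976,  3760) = 16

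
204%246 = 204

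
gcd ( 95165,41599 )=1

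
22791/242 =94 + 43/242 = 94.18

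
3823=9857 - 6034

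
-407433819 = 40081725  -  447515544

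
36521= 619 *59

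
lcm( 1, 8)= 8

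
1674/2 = 837 =837.00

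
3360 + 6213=9573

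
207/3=69 = 69.00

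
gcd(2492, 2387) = 7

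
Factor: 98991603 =3^2 *10999067^1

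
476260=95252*5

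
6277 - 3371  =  2906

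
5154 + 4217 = 9371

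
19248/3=6416 = 6416.00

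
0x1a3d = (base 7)25404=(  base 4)1220331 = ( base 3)100012210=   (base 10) 6717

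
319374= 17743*18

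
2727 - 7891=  - 5164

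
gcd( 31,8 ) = 1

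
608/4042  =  304/2021  =  0.15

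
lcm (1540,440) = 3080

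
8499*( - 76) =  - 645924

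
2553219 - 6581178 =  -4027959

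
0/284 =0 = 0.00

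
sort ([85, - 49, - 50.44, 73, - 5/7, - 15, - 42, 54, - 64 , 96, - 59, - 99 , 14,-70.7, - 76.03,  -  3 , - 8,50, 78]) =[ - 99 ,  -  76.03, - 70.7,  -  64,  -  59, - 50.44, - 49 , - 42, - 15, - 8,  -  3, -5/7, 14, 50, 54,73,78,85,96] 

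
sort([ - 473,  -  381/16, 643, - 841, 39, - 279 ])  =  [- 841, -473,-279, - 381/16, 39, 643] 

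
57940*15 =869100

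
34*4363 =148342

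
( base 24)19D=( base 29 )RM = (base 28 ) 10L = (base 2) 1100100101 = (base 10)805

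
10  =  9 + 1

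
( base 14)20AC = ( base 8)13010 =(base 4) 1120020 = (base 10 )5640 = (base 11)4268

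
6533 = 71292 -64759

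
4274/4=1068 + 1/2= 1068.50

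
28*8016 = 224448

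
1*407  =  407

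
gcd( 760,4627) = 1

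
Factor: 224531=113^1*1987^1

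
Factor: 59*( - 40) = -2^3*5^1*59^1 = - 2360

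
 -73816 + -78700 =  - 152516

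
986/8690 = 493/4345 = 0.11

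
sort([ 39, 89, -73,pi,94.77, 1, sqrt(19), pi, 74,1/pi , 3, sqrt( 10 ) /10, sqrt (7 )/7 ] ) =[ - 73, sqrt( 10)/10, 1/pi, sqrt( 7)/7,1, 3, pi, pi,  sqrt(19 ),39,74, 89 , 94.77] 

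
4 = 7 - 3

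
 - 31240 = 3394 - 34634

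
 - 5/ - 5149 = 5/5149 = 0.00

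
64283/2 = 32141 + 1/2 = 32141.50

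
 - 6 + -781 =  - 787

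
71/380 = 71/380  =  0.19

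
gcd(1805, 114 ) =19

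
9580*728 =6974240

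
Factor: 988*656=648128 =2^6*13^1*19^1*41^1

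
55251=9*6139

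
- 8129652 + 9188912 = 1059260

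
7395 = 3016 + 4379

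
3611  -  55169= -51558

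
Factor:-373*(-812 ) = 302876 = 2^2*7^1 * 29^1*373^1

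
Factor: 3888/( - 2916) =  - 2^2*3^( - 1 )= - 4/3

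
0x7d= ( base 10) 125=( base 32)3T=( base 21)5k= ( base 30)45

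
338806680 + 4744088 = 343550768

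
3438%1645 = 148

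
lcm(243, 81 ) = 243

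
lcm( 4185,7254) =108810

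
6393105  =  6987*915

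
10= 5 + 5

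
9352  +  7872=17224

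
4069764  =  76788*53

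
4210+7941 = 12151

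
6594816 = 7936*831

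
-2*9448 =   -  18896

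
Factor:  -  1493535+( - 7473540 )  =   - 8967075 = -3^1*5^2*13^1*  17^1*541^1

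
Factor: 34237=7^1*67^1*73^1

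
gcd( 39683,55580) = 7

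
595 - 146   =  449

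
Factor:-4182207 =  - 3^1*67^1*20807^1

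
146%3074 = 146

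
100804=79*1276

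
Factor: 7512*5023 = 2^3*3^1 * 313^1*5023^1 = 37732776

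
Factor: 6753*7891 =3^1*13^1*607^1*2251^1 = 53287923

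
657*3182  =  2090574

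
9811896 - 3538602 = 6273294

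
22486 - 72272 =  -49786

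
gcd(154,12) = 2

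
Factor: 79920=2^4*3^3 * 5^1*37^1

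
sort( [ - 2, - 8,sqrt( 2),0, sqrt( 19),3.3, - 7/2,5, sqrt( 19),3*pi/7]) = [ - 8 , - 7/2, -2 , 0,3*pi/7,sqrt( 2),3.3,sqrt( 19 ),sqrt(19),5 ] 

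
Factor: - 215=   -  5^1*43^1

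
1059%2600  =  1059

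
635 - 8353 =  - 7718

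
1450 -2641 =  - 1191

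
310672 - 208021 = 102651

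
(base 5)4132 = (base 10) 542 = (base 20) 172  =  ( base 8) 1036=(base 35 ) FH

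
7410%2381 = 267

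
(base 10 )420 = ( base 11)352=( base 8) 644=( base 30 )e0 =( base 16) 1a4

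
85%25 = 10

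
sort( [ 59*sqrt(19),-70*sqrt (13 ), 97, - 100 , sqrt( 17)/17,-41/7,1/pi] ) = [  -  70 * sqrt ( 13), -100, - 41/7 , sqrt(17 ) /17,1/pi,97, 59*sqrt(19)]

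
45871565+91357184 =137228749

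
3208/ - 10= - 321 + 1/5 = - 320.80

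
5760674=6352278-591604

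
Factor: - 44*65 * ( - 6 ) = 2^3*3^1*5^1*11^1 * 13^1 = 17160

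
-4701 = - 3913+-788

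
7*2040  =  14280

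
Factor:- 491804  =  - 2^2 * 37^1*3323^1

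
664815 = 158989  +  505826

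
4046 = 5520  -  1474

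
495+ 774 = 1269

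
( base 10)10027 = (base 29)BQM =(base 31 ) ADE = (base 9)14671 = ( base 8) 23453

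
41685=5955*7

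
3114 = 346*9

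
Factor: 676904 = 2^3*191^1*443^1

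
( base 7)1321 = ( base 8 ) 771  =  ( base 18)1A1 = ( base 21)131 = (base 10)505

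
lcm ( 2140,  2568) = 12840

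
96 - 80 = 16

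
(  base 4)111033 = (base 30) 1f9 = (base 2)10101001111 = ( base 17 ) 4BG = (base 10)1359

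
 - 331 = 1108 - 1439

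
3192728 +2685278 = 5878006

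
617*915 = 564555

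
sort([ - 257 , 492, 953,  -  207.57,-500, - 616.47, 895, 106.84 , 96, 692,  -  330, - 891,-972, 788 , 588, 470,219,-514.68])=[  -  972,  -  891 , - 616.47, - 514.68,-500, - 330,  -  257 ,-207.57, 96 , 106.84,  219,470,  492,588,692,788,895, 953]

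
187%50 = 37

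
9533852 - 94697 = 9439155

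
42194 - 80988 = -38794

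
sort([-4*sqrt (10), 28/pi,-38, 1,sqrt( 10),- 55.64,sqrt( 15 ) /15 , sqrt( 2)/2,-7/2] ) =[-55.64,-38,-4*sqrt( 10), - 7/2, sqrt( 15 ) /15,sqrt(2)/2, 1,sqrt( 10 ),28/pi] 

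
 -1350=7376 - 8726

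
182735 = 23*7945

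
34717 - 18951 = 15766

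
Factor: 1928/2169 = 8/9 =2^3*3^( - 2) 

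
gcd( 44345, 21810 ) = 5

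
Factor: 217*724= 2^2*7^1*31^1*181^1 =157108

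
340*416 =141440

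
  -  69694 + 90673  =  20979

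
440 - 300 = 140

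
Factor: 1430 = 2^1* 5^1*11^1* 13^1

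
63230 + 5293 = 68523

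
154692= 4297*36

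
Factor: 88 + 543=631^1 = 631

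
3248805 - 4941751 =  - 1692946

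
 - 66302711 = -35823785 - 30478926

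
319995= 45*7111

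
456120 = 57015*8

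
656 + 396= 1052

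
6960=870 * 8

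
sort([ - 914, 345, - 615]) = [ - 914, - 615,345]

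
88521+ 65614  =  154135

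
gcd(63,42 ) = 21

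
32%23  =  9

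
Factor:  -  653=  - 653^1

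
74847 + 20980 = 95827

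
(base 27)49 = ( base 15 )7c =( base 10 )117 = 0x75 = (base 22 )57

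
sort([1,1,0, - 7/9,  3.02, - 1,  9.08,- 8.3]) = [  -  8.3 ,-1,-7/9, 0, 1, 1,3.02, 9.08]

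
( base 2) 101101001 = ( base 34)AL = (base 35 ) ab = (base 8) 551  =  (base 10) 361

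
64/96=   2/3 = 0.67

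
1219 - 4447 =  - 3228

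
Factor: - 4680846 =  - 2^1 * 3^2*260047^1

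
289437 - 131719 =157718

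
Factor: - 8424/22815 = -24/65 = -2^3 * 3^1*5^( - 1 )*13^( - 1) 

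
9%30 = 9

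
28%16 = 12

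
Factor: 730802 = 2^1*23^1*15887^1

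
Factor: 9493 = 11^1*863^1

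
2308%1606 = 702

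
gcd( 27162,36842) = 2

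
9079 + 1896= 10975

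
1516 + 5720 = 7236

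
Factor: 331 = 331^1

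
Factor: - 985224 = -2^3 * 3^1*41051^1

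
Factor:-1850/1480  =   - 2^( - 2 )*5^1 = - 5/4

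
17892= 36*497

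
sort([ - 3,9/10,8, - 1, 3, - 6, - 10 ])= [-10, - 6, - 3,  -  1,9/10, 3, 8]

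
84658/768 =42329/384 = 110.23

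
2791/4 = 697 + 3/4 = 697.75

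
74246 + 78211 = 152457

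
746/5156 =373/2578 = 0.14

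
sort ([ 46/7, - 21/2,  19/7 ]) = [ - 21/2,  19/7, 46/7]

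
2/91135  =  2/91135 = 0.00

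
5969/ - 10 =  - 597 +1/10 =- 596.90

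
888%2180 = 888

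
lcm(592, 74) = 592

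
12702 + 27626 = 40328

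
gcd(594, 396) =198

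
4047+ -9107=- 5060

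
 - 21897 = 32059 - 53956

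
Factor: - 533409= - 3^1*17^1 * 10459^1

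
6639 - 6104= 535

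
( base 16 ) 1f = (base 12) 27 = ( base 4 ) 133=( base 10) 31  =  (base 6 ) 51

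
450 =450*1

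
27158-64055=-36897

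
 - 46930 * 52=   -  2440360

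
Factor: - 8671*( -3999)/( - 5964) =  - 11558443/1988 = - 2^(-2)*7^( - 1)*13^1*23^1*29^1*31^1*43^1*71^( - 1) 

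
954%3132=954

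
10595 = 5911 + 4684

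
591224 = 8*73903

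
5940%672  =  564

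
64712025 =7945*8145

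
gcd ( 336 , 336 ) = 336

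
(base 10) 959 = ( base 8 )1677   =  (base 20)27j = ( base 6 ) 4235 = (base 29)142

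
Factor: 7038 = 2^1*3^2*17^1*23^1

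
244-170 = 74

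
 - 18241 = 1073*( - 17) 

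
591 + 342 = 933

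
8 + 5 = 13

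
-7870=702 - 8572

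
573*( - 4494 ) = - 2575062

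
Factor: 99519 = 3^1 * 7^2*677^1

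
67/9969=67/9969 = 0.01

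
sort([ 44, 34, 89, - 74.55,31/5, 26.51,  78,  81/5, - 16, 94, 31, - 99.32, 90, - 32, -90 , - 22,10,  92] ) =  [ - 99.32,  -  90, - 74.55, - 32,  -  22,  -  16, 31/5, 10, 81/5, 26.51, 31, 34, 44, 78,89,90,92, 94] 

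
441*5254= 2317014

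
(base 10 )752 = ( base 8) 1360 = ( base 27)10n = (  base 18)25E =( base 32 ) NG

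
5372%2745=2627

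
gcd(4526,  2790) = 62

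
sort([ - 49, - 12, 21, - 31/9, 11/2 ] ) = [  -  49, - 12,-31/9, 11/2  ,  21 ] 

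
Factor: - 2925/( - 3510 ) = 2^(-1 )*3^(  -  1)* 5^1 = 5/6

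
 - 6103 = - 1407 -4696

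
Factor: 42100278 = 2^1*3^1*11^1*637883^1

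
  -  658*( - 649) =427042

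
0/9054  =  0 = 0.00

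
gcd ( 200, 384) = 8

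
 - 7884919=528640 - 8413559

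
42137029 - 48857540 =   -  6720511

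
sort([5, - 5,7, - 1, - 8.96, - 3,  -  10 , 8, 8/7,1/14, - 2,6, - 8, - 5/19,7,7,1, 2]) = [  -  10, - 8.96,- 8, - 5, - 3 ,-2, - 1 , - 5/19,1/14,1,8/7,  2,  5,6 , 7,7,7,8]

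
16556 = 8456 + 8100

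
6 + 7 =13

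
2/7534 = 1/3767 = 0.00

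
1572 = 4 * 393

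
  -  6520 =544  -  7064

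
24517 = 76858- 52341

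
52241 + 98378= 150619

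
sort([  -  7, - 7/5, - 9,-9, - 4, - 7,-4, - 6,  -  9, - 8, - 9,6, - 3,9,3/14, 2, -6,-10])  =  [  -  10, - 9,  -  9, - 9,-9, - 8, - 7, - 7, - 6, - 6, - 4, - 4, - 3, - 7/5,3/14,2, 6,9]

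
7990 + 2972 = 10962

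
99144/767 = 129 + 201/767= 129.26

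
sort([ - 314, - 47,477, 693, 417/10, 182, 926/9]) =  [ - 314, - 47,  417/10, 926/9, 182, 477,693 ] 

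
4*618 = 2472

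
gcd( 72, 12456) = 72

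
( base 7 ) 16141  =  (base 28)5m1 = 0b1000110111001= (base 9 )6201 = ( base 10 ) 4537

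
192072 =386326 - 194254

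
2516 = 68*37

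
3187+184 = 3371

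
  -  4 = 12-16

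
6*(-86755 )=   -  520530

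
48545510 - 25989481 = 22556029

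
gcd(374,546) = 2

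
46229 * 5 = 231145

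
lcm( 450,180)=900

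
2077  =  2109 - 32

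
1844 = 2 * 922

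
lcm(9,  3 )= 9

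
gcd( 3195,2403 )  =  9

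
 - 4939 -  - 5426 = 487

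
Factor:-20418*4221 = -86184378 =- 2^1*3^3 * 7^1* 41^1 * 67^1* 83^1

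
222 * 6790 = 1507380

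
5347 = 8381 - 3034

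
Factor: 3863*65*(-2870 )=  - 720642650=- 2^1*5^2*7^1*13^1*41^1*3863^1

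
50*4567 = 228350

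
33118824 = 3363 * 9848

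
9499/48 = 197 + 43/48 = 197.90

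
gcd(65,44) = 1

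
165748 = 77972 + 87776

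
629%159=152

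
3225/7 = 460 + 5/7 = 460.71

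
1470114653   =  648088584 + 822026069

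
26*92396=2402296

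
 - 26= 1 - 27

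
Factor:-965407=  - 965407^1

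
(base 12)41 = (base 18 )2d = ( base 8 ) 61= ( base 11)45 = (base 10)49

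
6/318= 1/53 = 0.02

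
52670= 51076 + 1594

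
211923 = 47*4509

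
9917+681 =10598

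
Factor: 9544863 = 3^1*541^1*5881^1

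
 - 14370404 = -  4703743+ - 9666661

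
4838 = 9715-4877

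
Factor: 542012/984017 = 2^2*179^1*757^1 * 984017^( - 1)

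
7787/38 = 7787/38= 204.92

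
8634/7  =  8634/7 =1233.43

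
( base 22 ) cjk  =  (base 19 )H5E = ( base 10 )6246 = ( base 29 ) 7CB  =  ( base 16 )1866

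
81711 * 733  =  59894163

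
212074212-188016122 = 24058090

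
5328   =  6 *888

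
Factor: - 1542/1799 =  - 6/7=-2^1 * 3^1*7^( - 1) 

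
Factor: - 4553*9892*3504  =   - 2^6*3^1*29^1*73^1*157^1*2473^1= - 157814119104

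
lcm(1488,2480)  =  7440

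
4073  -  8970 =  - 4897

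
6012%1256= 988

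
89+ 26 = 115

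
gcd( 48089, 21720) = 1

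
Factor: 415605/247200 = 269/160 = 2^( - 5)*5^(  -  1)*269^1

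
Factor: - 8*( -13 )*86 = 8944 = 2^4*13^1*43^1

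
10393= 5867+4526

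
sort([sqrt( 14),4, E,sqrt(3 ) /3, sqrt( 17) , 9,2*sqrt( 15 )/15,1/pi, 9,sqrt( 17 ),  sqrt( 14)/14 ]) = [ sqrt( 14) /14, 1/pi,2*sqrt( 15)/15, sqrt(3 ) /3,E,  sqrt( 14 ),4,sqrt( 17) , sqrt(17),  9,9 ] 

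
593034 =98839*6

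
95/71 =95/71 = 1.34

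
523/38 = 13 + 29/38 = 13.76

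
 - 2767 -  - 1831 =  - 936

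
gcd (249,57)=3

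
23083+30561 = 53644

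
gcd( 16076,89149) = 1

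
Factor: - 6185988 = - 2^2*3^2*23^1*31^1*241^1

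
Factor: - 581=  -  7^1*83^1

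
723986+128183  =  852169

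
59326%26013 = 7300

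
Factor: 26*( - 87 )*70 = -158340 = -2^2*3^1*5^1*7^1*13^1* 29^1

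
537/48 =11  +  3/16 = 11.19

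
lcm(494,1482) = 1482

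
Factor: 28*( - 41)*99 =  - 2^2*3^2*7^1*11^1*41^1 = - 113652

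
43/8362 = 43/8362 = 0.01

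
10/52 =5/26 = 0.19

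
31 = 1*31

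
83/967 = 83/967  =  0.09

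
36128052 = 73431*492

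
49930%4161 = 4159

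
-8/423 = -8/423= -0.02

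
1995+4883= 6878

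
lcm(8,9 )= 72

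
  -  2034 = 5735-7769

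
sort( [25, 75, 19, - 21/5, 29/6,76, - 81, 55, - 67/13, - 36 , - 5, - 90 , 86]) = [ - 90, -81,-36, - 67/13,-5,-21/5,29/6, 19 , 25,  55, 75, 76,  86] 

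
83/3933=83/3933 = 0.02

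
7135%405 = 250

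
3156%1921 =1235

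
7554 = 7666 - 112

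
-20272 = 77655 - 97927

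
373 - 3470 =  - 3097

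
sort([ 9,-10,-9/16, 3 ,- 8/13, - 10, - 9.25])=[ - 10,-10,  -  9.25,  -  8/13, - 9/16, 3 , 9 ] 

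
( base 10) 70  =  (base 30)2a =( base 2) 1000110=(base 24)2m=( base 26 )2I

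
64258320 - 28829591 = 35428729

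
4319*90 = 388710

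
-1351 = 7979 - 9330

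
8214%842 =636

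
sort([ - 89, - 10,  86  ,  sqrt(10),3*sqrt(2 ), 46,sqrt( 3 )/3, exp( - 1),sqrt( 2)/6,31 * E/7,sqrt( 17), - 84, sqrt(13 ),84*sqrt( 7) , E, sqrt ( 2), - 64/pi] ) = [-89, - 84, -64/pi, - 10 , sqrt(2 ) /6,  exp( - 1),  sqrt ( 3)/3, sqrt( 2 ), E,  sqrt( 10), sqrt( 13),sqrt(17 ), 3*sqrt( 2 ), 31 * E/7, 46,86 , 84*sqrt( 7) ] 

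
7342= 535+6807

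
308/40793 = 308/40793 = 0.01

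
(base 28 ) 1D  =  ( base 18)25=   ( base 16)29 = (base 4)221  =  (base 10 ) 41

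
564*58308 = 32885712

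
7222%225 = 22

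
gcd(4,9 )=1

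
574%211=152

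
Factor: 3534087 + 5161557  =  2^2*3^1*251^1*2887^1 = 8695644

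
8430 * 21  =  177030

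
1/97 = 1/97 = 0.01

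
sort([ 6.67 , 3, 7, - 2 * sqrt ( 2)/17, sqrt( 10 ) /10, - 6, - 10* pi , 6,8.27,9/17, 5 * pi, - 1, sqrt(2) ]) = [ - 10*pi,-6,-1, - 2*sqrt (2)/17,  sqrt(10)/10, 9/17, sqrt (2), 3, 6,6.67, 7,8.27,5 *pi]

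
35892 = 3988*9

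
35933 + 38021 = 73954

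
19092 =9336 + 9756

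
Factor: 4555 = 5^1*911^1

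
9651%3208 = 27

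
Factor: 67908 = 2^2 *3^1*5659^1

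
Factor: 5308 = 2^2*1327^1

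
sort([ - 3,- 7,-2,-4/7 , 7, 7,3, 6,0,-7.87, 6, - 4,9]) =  [ - 7.87,  -  7,-4,-3,-2, -4/7, 0,3, 6, 6,7, 7,9]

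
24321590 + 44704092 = 69025682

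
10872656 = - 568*( - 19142)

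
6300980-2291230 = 4009750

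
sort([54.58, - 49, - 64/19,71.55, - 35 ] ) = [ - 49, - 35 , -64/19, 54.58,  71.55] 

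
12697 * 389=4939133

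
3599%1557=485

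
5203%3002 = 2201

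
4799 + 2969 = 7768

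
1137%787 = 350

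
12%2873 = 12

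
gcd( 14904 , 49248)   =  648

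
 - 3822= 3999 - 7821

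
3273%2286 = 987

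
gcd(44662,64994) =2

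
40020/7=5717 + 1/7=5717.14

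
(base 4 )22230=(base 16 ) 2AC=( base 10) 684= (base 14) 36c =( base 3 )221100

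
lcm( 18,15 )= 90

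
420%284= 136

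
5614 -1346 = 4268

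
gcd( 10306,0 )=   10306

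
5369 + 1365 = 6734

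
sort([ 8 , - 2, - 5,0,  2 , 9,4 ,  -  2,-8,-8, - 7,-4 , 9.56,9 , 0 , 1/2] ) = [ - 8,-8, - 7 ,-5,  -  4,-2,-2, 0,0,1/2, 2 , 4,8, 9,9, 9.56]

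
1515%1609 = 1515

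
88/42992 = 11/5374 =0.00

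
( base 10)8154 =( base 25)D14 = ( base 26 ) c1g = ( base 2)1111111011010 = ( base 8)17732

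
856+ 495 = 1351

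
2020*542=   1094840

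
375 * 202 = 75750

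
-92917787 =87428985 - 180346772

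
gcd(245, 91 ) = 7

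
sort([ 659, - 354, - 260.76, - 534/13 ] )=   [ - 354,-260.76,-534/13, 659]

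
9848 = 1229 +8619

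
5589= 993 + 4596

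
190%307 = 190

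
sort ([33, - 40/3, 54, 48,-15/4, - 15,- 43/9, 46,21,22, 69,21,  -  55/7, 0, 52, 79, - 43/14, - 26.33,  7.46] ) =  [ - 26.33 , -15, - 40/3,-55/7, - 43/9 , - 15/4  , - 43/14, 0, 7.46,21, 21, 22,33,46,  48, 52,54, 69,79 ]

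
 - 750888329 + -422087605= - 1172975934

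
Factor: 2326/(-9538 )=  - 19^ ( - 1 )* 251^( - 1)*1163^1=- 1163/4769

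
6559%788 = 255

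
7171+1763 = 8934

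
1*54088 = 54088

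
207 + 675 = 882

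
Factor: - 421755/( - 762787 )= 3^1*5^1*29^ (-2) * 31^1= 465/841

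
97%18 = 7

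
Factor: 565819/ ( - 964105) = - 5^(  -  1)* 61^( - 1) * 179^1 = -  179/305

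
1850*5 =9250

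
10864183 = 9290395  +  1573788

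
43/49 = 43/49 = 0.88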